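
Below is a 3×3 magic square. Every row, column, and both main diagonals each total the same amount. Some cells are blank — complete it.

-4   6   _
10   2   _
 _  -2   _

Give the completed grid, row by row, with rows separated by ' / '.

-4 6 4 / 10 2 -6 / 0 -2 8

Column 2 is already complete: 6 + 2 + -2 = 6, so that is the magic constant.
The remaining cell in row 1 is (1,3) = 6 − 2 = 4.
The remaining cell in row 2 is (2,3) = 6 − 12 = -6.
Column 1 must total 6; the given cells sum to 6, so (3,1) = 0.
From column 3, 6 − (4 + (-6)) gives (3,3) = 8.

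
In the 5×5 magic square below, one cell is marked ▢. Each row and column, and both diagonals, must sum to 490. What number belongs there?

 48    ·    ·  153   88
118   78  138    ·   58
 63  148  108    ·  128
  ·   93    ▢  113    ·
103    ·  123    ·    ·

From row 2, 490 − (118 + 78 + 138 + 58) gives (2,4) = 98.
The remaining cell in row 3 is (3,4) = 490 − 447 = 43.
Column 1 needs 490; the known cells sum to 332, so (4,1) = 158.
Column 4 must total 490; the given cells sum to 407, so (5,4) = 83.
Main diagonal must total 490; the given cells sum to 347, so (5,5) = 143.
From row 5, 490 − (103 + 123 + 83 + 143) gives (5,2) = 38.
Using column 2: 78 + 148 + 93 + 38 + ? → (1,2) = 490 − 357 = 133.
Column 5 needs 490; the known cells sum to 417, so (4,5) = 73.
From row 1, 490 − (48 + 133 + 153 + 88) gives (1,3) = 68.
Using row 4: 158 + 93 + 113 + 73 + ? → (4,3) = 490 − 437 = 53.

53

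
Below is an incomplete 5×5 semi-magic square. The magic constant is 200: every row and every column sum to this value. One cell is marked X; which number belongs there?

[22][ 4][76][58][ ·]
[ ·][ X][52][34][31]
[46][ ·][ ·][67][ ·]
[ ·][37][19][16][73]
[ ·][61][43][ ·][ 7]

70

Using row 1: 22 + 4 + 76 + 58 + ? → (1,5) = 200 − 160 = 40.
The remaining cell in row 4 is (4,1) = 200 − 145 = 55.
The remaining cell in column 3 is (3,3) = 200 − 190 = 10.
Column 4: 58 + 34 + 67 + 16 + ? = 200, so (5,4) = 25.
The remaining cell in column 5 is (3,5) = 200 − 151 = 49.
Using row 3: 46 + 10 + 67 + 49 + ? → (3,2) = 200 − 172 = 28.
Row 5: 61 + 43 + 25 + 7 + ? = 200, so (5,1) = 64.
Using column 1: 22 + 46 + 55 + 64 + ? → (2,1) = 200 − 187 = 13.
From column 2, 200 − (4 + 28 + 37 + 61) gives (2,2) = 70.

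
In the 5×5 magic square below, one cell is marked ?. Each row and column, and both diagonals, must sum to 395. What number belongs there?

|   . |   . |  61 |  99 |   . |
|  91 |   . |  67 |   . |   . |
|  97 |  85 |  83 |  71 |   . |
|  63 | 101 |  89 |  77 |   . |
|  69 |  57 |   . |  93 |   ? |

81

Row 3 must total 395; the given cells sum to 336, so (3,5) = 59.
Using row 4: 63 + 101 + 89 + 77 + ? → (4,5) = 395 − 330 = 65.
Column 1 must total 395; the given cells sum to 320, so (1,1) = 75.
Column 3: 61 + 67 + 83 + 89 + ? = 395, so (5,3) = 95.
Column 4 needs 395; the known cells sum to 340, so (2,4) = 55.
Anti-diagonal needs 395; the known cells sum to 308, so (1,5) = 87.
Using row 1: 75 + 61 + 99 + 87 + ? → (1,2) = 395 − 322 = 73.
Row 5 needs 395; the known cells sum to 314, so (5,5) = 81.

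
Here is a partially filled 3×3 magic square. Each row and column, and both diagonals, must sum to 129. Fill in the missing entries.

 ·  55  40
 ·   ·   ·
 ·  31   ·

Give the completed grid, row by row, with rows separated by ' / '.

Row 1 needs 129; the known cells sum to 95, so (1,1) = 34.
The remaining cell in column 2 is (2,2) = 129 − 86 = 43.
Main diagonal must total 129; the given cells sum to 77, so (3,3) = 52.
Using anti-diagonal: 40 + 43 + ? → (3,1) = 129 − 83 = 46.
The remaining cell in column 1 is (2,1) = 129 − 80 = 49.
From column 3, 129 − (40 + 52) gives (2,3) = 37.

34 55 40 / 49 43 37 / 46 31 52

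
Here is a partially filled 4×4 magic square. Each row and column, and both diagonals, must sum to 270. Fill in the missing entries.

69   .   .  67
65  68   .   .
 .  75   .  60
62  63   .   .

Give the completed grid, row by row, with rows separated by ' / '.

Column 1: 69 + 65 + 62 + ? = 270, so (3,1) = 74.
The remaining cell in column 2 is (1,2) = 270 − 206 = 64.
From anti-diagonal, 270 − (67 + 75 + 62) gives (2,3) = 66.
Row 1: 69 + 64 + 67 + ? = 270, so (1,3) = 70.
Row 2 must total 270; the given cells sum to 199, so (2,4) = 71.
The remaining cell in row 3 is (3,3) = 270 − 209 = 61.
From column 3, 270 − (70 + 66 + 61) gives (4,3) = 73.
The remaining cell in column 4 is (4,4) = 270 − 198 = 72.

69 64 70 67 / 65 68 66 71 / 74 75 61 60 / 62 63 73 72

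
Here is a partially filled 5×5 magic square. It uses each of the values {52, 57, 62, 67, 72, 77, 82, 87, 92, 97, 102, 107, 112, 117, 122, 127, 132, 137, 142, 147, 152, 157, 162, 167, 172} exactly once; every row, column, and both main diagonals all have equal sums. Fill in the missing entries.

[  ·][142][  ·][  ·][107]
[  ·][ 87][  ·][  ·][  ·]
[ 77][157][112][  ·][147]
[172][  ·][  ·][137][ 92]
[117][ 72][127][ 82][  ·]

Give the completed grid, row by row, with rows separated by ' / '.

62 142 97 152 107 / 132 87 167 122 52 / 77 157 112 67 147 / 172 102 57 137 92 / 117 72 127 82 162

The 25 entries sum to 2800, so each line sums to 2800/5 = 560.
Row 3: 77 + 157 + 112 + 147 + ? = 560, so (3,4) = 67.
Row 5: 117 + 72 + 127 + 82 + ? = 560, so (5,5) = 162.
The remaining cell in column 2 is (4,2) = 560 − 458 = 102.
Column 5 needs 560; the known cells sum to 508, so (2,5) = 52.
The remaining cell in main diagonal is (1,1) = 560 − 498 = 62.
Using anti-diagonal: 107 + 112 + 102 + 117 + ? → (2,4) = 560 − 438 = 122.
The remaining cell in row 4 is (4,3) = 560 − 503 = 57.
Column 1: 62 + 77 + 172 + 117 + ? = 560, so (2,1) = 132.
The remaining cell in column 4 is (1,4) = 560 − 408 = 152.
From row 1, 560 − (62 + 142 + 152 + 107) gives (1,3) = 97.
Row 2 needs 560; the known cells sum to 393, so (2,3) = 167.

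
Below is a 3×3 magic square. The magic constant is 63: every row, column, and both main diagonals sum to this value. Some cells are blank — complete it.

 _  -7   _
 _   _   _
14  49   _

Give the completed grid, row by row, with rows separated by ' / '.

42 -7 28 / 7 21 35 / 14 49 0

Row 3: 14 + 49 + ? = 63, so (3,3) = 0.
Column 2 needs 63; the known cells sum to 42, so (2,2) = 21.
Using main diagonal: 21 + 0 + ? → (1,1) = 63 − 21 = 42.
Using anti-diagonal: 21 + 14 + ? → (1,3) = 63 − 35 = 28.
Column 1: 42 + 14 + ? = 63, so (2,1) = 7.
Column 3: 28 + 0 + ? = 63, so (2,3) = 35.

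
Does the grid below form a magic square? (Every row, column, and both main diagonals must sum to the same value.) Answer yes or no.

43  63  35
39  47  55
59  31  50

Row 1: 43 + 63 + 35 = 141.
Row 2: 39 + 47 + 55 = 141.
Row 3: 59 + 31 + 50 = 140.
Column 1: 43 + 39 + 59 = 141.
Column 2: 63 + 47 + 31 = 141.
Column 3: 35 + 55 + 50 = 140.
Main diagonal: 43 + 47 + 50 = 140.
Anti-diagonal: 35 + 47 + 59 = 141.

No — main diagonal sums to 140 but column 2 sums to 141.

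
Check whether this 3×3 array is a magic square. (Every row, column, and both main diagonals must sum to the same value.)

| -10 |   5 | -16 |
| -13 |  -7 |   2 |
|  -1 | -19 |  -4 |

No — main diagonal sums to -21 but row 2 sums to -18.

Row 1: -10 + 5 + (-16) = -21.
Row 2: -13 + (-7) + 2 = -18.
Row 3: -1 + (-19) + (-4) = -24.
Column 1: -10 + (-13) + (-1) = -24.
Column 2: 5 + (-7) + (-19) = -21.
Column 3: -16 + 2 + (-4) = -18.
Main diagonal: -10 + (-7) + (-4) = -21.
Anti-diagonal: -16 + (-7) + (-1) = -24.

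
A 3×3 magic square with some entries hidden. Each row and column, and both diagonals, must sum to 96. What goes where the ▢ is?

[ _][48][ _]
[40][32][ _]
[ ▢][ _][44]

36

Row 2 needs 96; the known cells sum to 72, so (2,3) = 24.
Column 2 needs 96; the known cells sum to 80, so (3,2) = 16.
The remaining cell in column 3 is (1,3) = 96 − 68 = 28.
The remaining cell in main diagonal is (1,1) = 96 − 76 = 20.
Anti-diagonal needs 96; the known cells sum to 60, so (3,1) = 36.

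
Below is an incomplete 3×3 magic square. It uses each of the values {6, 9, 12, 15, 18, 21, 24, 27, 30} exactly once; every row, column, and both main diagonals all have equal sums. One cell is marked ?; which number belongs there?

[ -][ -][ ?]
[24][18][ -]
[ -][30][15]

The 9 entries sum to 162, so each line sums to 162/3 = 54.
Row 2: 24 + 18 + ? = 54, so (2,3) = 12.
Using row 3: 30 + 15 + ? → (3,1) = 54 − 45 = 9.
Using column 1: 24 + 9 + ? → (1,1) = 54 − 33 = 21.
Using column 2: 18 + 30 + ? → (1,2) = 54 − 48 = 6.
Column 3: 12 + 15 + ? = 54, so (1,3) = 27.

27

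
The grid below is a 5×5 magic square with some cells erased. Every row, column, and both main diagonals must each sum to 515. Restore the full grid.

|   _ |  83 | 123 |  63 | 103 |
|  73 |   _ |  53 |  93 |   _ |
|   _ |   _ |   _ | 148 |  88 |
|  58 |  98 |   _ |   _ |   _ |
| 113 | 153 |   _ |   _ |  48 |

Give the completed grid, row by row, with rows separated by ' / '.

Row 1: 83 + 123 + 63 + 103 + ? = 515, so (1,1) = 143.
Using column 1: 143 + 73 + 58 + 113 + ? → (3,1) = 515 − 387 = 128.
Using anti-diagonal: 103 + 93 + 98 + 113 + ? → (3,3) = 515 − 407 = 108.
Using row 3: 128 + 108 + 148 + 88 + ? → (3,2) = 515 − 472 = 43.
The remaining cell in column 2 is (2,2) = 515 − 377 = 138.
Using main diagonal: 143 + 138 + 108 + 48 + ? → (4,4) = 515 − 437 = 78.
From row 2, 515 − (73 + 138 + 53 + 93) gives (2,5) = 158.
Using column 4: 63 + 93 + 148 + 78 + ? → (5,4) = 515 − 382 = 133.
Using column 5: 103 + 158 + 88 + 48 + ? → (4,5) = 515 − 397 = 118.
Row 4: 58 + 98 + 78 + 118 + ? = 515, so (4,3) = 163.
Row 5 must total 515; the given cells sum to 447, so (5,3) = 68.

143 83 123 63 103 / 73 138 53 93 158 / 128 43 108 148 88 / 58 98 163 78 118 / 113 153 68 133 48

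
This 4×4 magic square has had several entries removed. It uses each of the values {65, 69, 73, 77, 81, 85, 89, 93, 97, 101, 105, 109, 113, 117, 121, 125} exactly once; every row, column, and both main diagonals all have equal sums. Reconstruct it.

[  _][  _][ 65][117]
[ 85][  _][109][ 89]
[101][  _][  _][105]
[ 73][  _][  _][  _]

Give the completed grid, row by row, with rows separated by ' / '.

The 16 entries sum to 1520, so each line sums to 1520/4 = 380.
Row 2 must total 380; the given cells sum to 283, so (2,2) = 97.
Column 1: 85 + 101 + 73 + ? = 380, so (1,1) = 121.
Using column 4: 117 + 89 + 105 + ? → (4,4) = 380 − 311 = 69.
Main diagonal must total 380; the given cells sum to 287, so (3,3) = 93.
Anti-diagonal needs 380; the known cells sum to 299, so (3,2) = 81.
From row 1, 380 − (121 + 65 + 117) gives (1,2) = 77.
From column 2, 380 − (77 + 97 + 81) gives (4,2) = 125.
Column 3: 65 + 109 + 93 + ? = 380, so (4,3) = 113.

121 77 65 117 / 85 97 109 89 / 101 81 93 105 / 73 125 113 69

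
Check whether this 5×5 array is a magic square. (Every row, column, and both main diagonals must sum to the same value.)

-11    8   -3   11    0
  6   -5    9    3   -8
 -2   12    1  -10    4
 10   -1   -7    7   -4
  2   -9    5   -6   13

Yes

Row 1: -11 + 8 + (-3) + 11 + 0 = 5.
Row 2: 6 + (-5) + 9 + 3 + (-8) = 5.
Row 3: -2 + 12 + 1 + (-10) + 4 = 5.
Row 4: 10 + (-1) + (-7) + 7 + (-4) = 5.
Row 5: 2 + (-9) + 5 + (-6) + 13 = 5.
Column 1: -11 + 6 + (-2) + 10 + 2 = 5.
Column 2: 8 + (-5) + 12 + (-1) + (-9) = 5.
Column 3: -3 + 9 + 1 + (-7) + 5 = 5.
Column 4: 11 + 3 + (-10) + 7 + (-6) = 5.
Column 5: 0 + (-8) + 4 + (-4) + 13 = 5.
Main diagonal: -11 + (-5) + 1 + 7 + 13 = 5.
Anti-diagonal: 0 + 3 + 1 + (-1) + 2 = 5.
All lines sum to 5.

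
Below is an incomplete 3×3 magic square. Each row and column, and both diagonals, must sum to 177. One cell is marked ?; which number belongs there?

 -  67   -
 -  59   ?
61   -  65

55

The remaining cell in row 3 is (3,2) = 177 − 126 = 51.
Main diagonal must total 177; the given cells sum to 124, so (1,1) = 53.
The remaining cell in anti-diagonal is (1,3) = 177 − 120 = 57.
Column 1 must total 177; the given cells sum to 114, so (2,1) = 63.
The remaining cell in column 3 is (2,3) = 177 − 122 = 55.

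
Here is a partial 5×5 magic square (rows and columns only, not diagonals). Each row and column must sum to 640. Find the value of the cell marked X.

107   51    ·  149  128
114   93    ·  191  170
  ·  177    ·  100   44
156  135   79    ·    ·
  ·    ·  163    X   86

Row 1 must total 640; the given cells sum to 435, so (1,3) = 205.
The remaining cell in row 2 is (2,3) = 640 − 568 = 72.
Using column 2: 51 + 93 + 177 + 135 + ? → (5,2) = 640 − 456 = 184.
The remaining cell in column 3 is (3,3) = 640 − 519 = 121.
Using column 5: 128 + 170 + 44 + 86 + ? → (4,5) = 640 − 428 = 212.
From row 3, 640 − (177 + 121 + 100 + 44) gives (3,1) = 198.
The remaining cell in row 4 is (4,4) = 640 − 582 = 58.
Column 1 must total 640; the given cells sum to 575, so (5,1) = 65.
The remaining cell in column 4 is (5,4) = 640 − 498 = 142.

142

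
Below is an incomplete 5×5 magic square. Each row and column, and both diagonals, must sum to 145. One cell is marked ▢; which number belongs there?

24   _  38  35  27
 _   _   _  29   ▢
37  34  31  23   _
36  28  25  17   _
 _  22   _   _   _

26

The remaining cell in row 1 is (1,2) = 145 − 124 = 21.
From row 3, 145 − (37 + 34 + 31 + 23) gives (3,5) = 20.
Using row 4: 36 + 28 + 25 + 17 + ? → (4,5) = 145 − 106 = 39.
Column 2: 21 + 34 + 28 + 22 + ? = 145, so (2,2) = 40.
Using column 4: 35 + 29 + 23 + 17 + ? → (5,4) = 145 − 104 = 41.
The remaining cell in main diagonal is (5,5) = 145 − 112 = 33.
Anti-diagonal: 27 + 29 + 31 + 28 + ? = 145, so (5,1) = 30.
From row 5, 145 − (30 + 22 + 41 + 33) gives (5,3) = 19.
From column 1, 145 − (24 + 37 + 36 + 30) gives (2,1) = 18.
Column 3: 38 + 31 + 25 + 19 + ? = 145, so (2,3) = 32.
Using column 5: 27 + 20 + 39 + 33 + ? → (2,5) = 145 − 119 = 26.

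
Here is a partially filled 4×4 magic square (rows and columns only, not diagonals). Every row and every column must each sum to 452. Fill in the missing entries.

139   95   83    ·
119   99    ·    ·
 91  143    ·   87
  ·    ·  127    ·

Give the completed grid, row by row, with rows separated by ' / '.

From row 1, 452 − (139 + 95 + 83) gives (1,4) = 135.
The remaining cell in row 3 is (3,3) = 452 − 321 = 131.
Column 1: 139 + 119 + 91 + ? = 452, so (4,1) = 103.
Column 2: 95 + 99 + 143 + ? = 452, so (4,2) = 115.
Using column 3: 83 + 131 + 127 + ? → (2,3) = 452 − 341 = 111.
Row 2 needs 452; the known cells sum to 329, so (2,4) = 123.
Using row 4: 103 + 115 + 127 + ? → (4,4) = 452 − 345 = 107.

139 95 83 135 / 119 99 111 123 / 91 143 131 87 / 103 115 127 107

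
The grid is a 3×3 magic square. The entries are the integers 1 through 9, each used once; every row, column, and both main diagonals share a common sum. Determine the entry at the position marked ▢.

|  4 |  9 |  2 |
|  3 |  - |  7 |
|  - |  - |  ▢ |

6

The entries are 1 through 9, which sum to 45, so each line sums to 45/3 = 15.
Row 2 needs 15; the known cells sum to 10, so (2,2) = 5.
The remaining cell in column 1 is (3,1) = 15 − 7 = 8.
Column 2 must total 15; the given cells sum to 14, so (3,2) = 1.
Using column 3: 2 + 7 + ? → (3,3) = 15 − 9 = 6.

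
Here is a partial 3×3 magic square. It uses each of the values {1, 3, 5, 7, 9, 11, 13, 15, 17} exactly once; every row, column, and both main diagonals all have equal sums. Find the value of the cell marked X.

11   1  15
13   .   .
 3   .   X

7

The 9 entries sum to 81, so each line sums to 81/3 = 27.
Anti-diagonal must total 27; the given cells sum to 18, so (2,2) = 9.
Row 2 needs 27; the known cells sum to 22, so (2,3) = 5.
Column 2 must total 27; the given cells sum to 10, so (3,2) = 17.
Column 3: 15 + 5 + ? = 27, so (3,3) = 7.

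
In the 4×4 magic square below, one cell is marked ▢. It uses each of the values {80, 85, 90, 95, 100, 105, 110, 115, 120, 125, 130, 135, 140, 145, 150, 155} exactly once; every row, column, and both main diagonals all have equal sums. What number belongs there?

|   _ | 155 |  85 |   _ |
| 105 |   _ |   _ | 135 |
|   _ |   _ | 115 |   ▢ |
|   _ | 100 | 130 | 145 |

The 16 entries sum to 1880, so each line sums to 1880/4 = 470.
From row 4, 470 − (100 + 130 + 145) gives (4,1) = 95.
Column 3 needs 470; the known cells sum to 330, so (2,3) = 140.
Row 2 must total 470; the given cells sum to 380, so (2,2) = 90.
Using column 2: 155 + 90 + 100 + ? → (3,2) = 470 − 345 = 125.
Main diagonal must total 470; the given cells sum to 350, so (1,1) = 120.
Anti-diagonal: 140 + 125 + 95 + ? = 470, so (1,4) = 110.
The remaining cell in column 1 is (3,1) = 470 − 320 = 150.
Column 4: 110 + 135 + 145 + ? = 470, so (3,4) = 80.

80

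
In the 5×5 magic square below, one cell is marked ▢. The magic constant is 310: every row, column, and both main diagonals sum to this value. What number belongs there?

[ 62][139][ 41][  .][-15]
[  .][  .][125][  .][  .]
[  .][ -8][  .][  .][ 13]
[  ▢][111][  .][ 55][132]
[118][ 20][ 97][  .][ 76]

The remaining cell in row 1 is (1,4) = 310 − 227 = 83.
The remaining cell in row 5 is (5,4) = 310 − 311 = -1.
From column 2, 310 − (139 + (-8) + 111 + 20) gives (2,2) = 48.
Column 5 needs 310; the known cells sum to 206, so (2,5) = 104.
Using main diagonal: 62 + 48 + 55 + 76 + ? → (3,3) = 310 − 241 = 69.
Using anti-diagonal: -15 + 69 + 111 + 118 + ? → (2,4) = 310 − 283 = 27.
The remaining cell in row 2 is (2,1) = 310 − 304 = 6.
From column 3, 310 − (41 + 125 + 69 + 97) gives (4,3) = -22.
The remaining cell in column 4 is (3,4) = 310 − 164 = 146.
Using row 3: -8 + 69 + 146 + 13 + ? → (3,1) = 310 − 220 = 90.
Row 4 must total 310; the given cells sum to 276, so (4,1) = 34.

34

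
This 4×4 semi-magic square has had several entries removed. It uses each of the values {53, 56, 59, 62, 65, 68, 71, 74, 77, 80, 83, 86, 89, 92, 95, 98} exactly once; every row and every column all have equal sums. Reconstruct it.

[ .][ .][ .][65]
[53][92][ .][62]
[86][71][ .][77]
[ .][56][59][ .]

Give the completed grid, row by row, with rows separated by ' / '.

The 16 entries sum to 1208, so each line sums to 1208/4 = 302.
Row 2 needs 302; the known cells sum to 207, so (2,3) = 95.
Using row 3: 86 + 71 + 77 + ? → (3,3) = 302 − 234 = 68.
Using column 2: 92 + 71 + 56 + ? → (1,2) = 302 − 219 = 83.
Column 3: 95 + 68 + 59 + ? = 302, so (1,3) = 80.
Column 4 must total 302; the given cells sum to 204, so (4,4) = 98.
Using row 1: 83 + 80 + 65 + ? → (1,1) = 302 − 228 = 74.
Row 4 must total 302; the given cells sum to 213, so (4,1) = 89.

74 83 80 65 / 53 92 95 62 / 86 71 68 77 / 89 56 59 98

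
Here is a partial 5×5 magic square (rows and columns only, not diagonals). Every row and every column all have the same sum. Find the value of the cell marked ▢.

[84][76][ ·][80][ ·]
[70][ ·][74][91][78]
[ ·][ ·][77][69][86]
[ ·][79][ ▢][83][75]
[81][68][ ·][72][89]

Column 4 is complete and sums to 395; that is the magic constant.
Row 2 needs 395; the known cells sum to 313, so (2,2) = 82.
The remaining cell in row 5 is (5,3) = 395 − 310 = 85.
Column 2 must total 395; the given cells sum to 305, so (3,2) = 90.
Using column 5: 78 + 86 + 75 + 89 + ? → (1,5) = 395 − 328 = 67.
Using row 1: 84 + 76 + 80 + 67 + ? → (1,3) = 395 − 307 = 88.
Row 3: 90 + 77 + 69 + 86 + ? = 395, so (3,1) = 73.
The remaining cell in column 1 is (4,1) = 395 − 308 = 87.
Using column 3: 88 + 74 + 77 + 85 + ? → (4,3) = 395 − 324 = 71.

71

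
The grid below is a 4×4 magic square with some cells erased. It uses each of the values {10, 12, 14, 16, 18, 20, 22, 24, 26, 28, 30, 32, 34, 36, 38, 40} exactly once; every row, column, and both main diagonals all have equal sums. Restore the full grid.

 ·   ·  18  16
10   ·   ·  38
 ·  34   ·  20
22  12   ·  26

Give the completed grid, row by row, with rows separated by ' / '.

36 30 18 16 / 10 24 28 38 / 32 34 14 20 / 22 12 40 26

The 16 entries sum to 400, so each line sums to 400/4 = 100.
Row 4 must total 100; the given cells sum to 60, so (4,3) = 40.
Anti-diagonal must total 100; the given cells sum to 72, so (2,3) = 28.
Row 2 must total 100; the given cells sum to 76, so (2,2) = 24.
Using column 2: 24 + 34 + 12 + ? → (1,2) = 100 − 70 = 30.
Column 3 must total 100; the given cells sum to 86, so (3,3) = 14.
Main diagonal: 24 + 14 + 26 + ? = 100, so (1,1) = 36.
Row 3: 34 + 14 + 20 + ? = 100, so (3,1) = 32.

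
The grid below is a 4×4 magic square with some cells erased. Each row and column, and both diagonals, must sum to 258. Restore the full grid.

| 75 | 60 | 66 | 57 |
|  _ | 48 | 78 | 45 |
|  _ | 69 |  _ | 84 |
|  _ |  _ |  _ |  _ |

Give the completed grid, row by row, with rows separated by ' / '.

75 60 66 57 / 87 48 78 45 / 42 69 63 84 / 54 81 51 72

Row 2 needs 258; the known cells sum to 171, so (2,1) = 87.
Using column 2: 60 + 48 + 69 + ? → (4,2) = 258 − 177 = 81.
From column 4, 258 − (57 + 45 + 84) gives (4,4) = 72.
Main diagonal needs 258; the known cells sum to 195, so (3,3) = 63.
From anti-diagonal, 258 − (57 + 78 + 69) gives (4,1) = 54.
The remaining cell in row 3 is (3,1) = 258 − 216 = 42.
Row 4 needs 258; the known cells sum to 207, so (4,3) = 51.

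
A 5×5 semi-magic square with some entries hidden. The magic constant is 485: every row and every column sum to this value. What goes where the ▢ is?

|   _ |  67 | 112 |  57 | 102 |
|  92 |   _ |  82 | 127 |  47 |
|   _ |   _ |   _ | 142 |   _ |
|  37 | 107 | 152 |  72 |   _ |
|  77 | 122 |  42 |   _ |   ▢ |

The remaining cell in row 1 is (1,1) = 485 − 338 = 147.
Row 2: 92 + 82 + 127 + 47 + ? = 485, so (2,2) = 137.
Row 4 needs 485; the known cells sum to 368, so (4,5) = 117.
From column 1, 485 − (147 + 92 + 37 + 77) gives (3,1) = 132.
Using column 2: 67 + 137 + 107 + 122 + ? → (3,2) = 485 − 433 = 52.
The remaining cell in column 3 is (3,3) = 485 − 388 = 97.
Using column 4: 57 + 127 + 142 + 72 + ? → (5,4) = 485 − 398 = 87.
Row 3 needs 485; the known cells sum to 423, so (3,5) = 62.
Row 5 must total 485; the given cells sum to 328, so (5,5) = 157.

157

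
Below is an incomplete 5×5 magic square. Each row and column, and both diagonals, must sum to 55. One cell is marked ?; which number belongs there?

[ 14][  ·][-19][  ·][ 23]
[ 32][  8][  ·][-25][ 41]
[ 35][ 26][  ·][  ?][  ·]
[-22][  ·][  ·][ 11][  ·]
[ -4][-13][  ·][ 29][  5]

-7

Row 2 needs 55; the known cells sum to 56, so (2,3) = -1.
Row 5 needs 55; the known cells sum to 17, so (5,3) = 38.
From main diagonal, 55 − (14 + 8 + 11 + 5) gives (3,3) = 17.
The remaining cell in anti-diagonal is (4,2) = 55 − 11 = 44.
Column 2 needs 55; the known cells sum to 65, so (1,2) = -10.
Column 3 must total 55; the given cells sum to 35, so (4,3) = 20.
Row 1: 14 + (-10) + (-19) + 23 + ? = 55, so (1,4) = 47.
Using row 4: -22 + 44 + 20 + 11 + ? → (4,5) = 55 − 53 = 2.
Column 4 needs 55; the known cells sum to 62, so (3,4) = -7.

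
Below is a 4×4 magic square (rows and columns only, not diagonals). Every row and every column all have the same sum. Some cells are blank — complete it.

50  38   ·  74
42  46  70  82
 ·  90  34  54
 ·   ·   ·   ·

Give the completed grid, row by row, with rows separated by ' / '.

Row 2 is already complete: 42 + 46 + 70 + 82 = 240, so that is the magic constant.
Row 1: 50 + 38 + 74 + ? = 240, so (1,3) = 78.
Using row 3: 90 + 34 + 54 + ? → (3,1) = 240 − 178 = 62.
Column 1 needs 240; the known cells sum to 154, so (4,1) = 86.
Column 2 needs 240; the known cells sum to 174, so (4,2) = 66.
The remaining cell in column 3 is (4,3) = 240 − 182 = 58.
Using column 4: 74 + 82 + 54 + ? → (4,4) = 240 − 210 = 30.

50 38 78 74 / 42 46 70 82 / 62 90 34 54 / 86 66 58 30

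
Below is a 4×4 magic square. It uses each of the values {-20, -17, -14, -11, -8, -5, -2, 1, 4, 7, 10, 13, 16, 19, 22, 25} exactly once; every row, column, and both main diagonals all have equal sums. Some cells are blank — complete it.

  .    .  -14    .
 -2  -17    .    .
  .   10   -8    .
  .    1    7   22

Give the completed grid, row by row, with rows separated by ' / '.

The 16 entries sum to 40, so each line sums to 40/4 = 10.
From row 4, 10 − (1 + 7 + 22) gives (4,1) = -20.
Using column 2: -17 + 10 + 1 + ? → (1,2) = 10 − (-6) = 16.
Using column 3: -14 + (-8) + 7 + ? → (2,3) = 10 − (-15) = 25.
From main diagonal, 10 − (-17 + (-8) + 22) gives (1,1) = 13.
Anti-diagonal must total 10; the given cells sum to 15, so (1,4) = -5.
Row 2 must total 10; the given cells sum to 6, so (2,4) = 4.
The remaining cell in column 1 is (3,1) = 10 − (-9) = 19.
Column 4 needs 10; the known cells sum to 21, so (3,4) = -11.

13 16 -14 -5 / -2 -17 25 4 / 19 10 -8 -11 / -20 1 7 22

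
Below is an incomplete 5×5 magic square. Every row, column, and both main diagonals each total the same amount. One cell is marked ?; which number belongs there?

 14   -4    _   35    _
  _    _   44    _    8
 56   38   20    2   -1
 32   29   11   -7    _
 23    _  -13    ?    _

Row 3 is complete and sums to 115; that is the magic constant.
Row 4 needs 115; the known cells sum to 65, so (4,5) = 50.
Column 1 needs 115; the known cells sum to 125, so (2,1) = -10.
Using column 3: 44 + 20 + 11 + (-13) + ? → (1,3) = 115 − 62 = 53.
The remaining cell in row 1 is (1,5) = 115 − 98 = 17.
Column 5: 17 + 8 + (-1) + 50 + ? = 115, so (5,5) = 41.
Main diagonal must total 115; the given cells sum to 68, so (2,2) = 47.
From anti-diagonal, 115 − (17 + 20 + 29 + 23) gives (2,4) = 26.
Column 2 needs 115; the known cells sum to 110, so (5,2) = 5.
The remaining cell in column 4 is (5,4) = 115 − 56 = 59.

59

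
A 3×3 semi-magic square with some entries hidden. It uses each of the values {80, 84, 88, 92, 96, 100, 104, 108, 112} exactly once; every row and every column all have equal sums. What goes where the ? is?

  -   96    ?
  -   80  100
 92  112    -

104

The 9 entries sum to 864, so each line sums to 864/3 = 288.
Row 2: 80 + 100 + ? = 288, so (2,1) = 108.
The remaining cell in row 3 is (3,3) = 288 − 204 = 84.
The remaining cell in column 1 is (1,1) = 288 − 200 = 88.
Column 3 needs 288; the known cells sum to 184, so (1,3) = 104.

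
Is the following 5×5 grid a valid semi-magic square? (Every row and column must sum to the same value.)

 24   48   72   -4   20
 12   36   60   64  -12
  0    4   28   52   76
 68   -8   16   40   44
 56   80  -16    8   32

Yes

Row 1: 24 + 48 + 72 + (-4) + 20 = 160.
Row 2: 12 + 36 + 60 + 64 + (-12) = 160.
Row 3: 0 + 4 + 28 + 52 + 76 = 160.
Row 4: 68 + (-8) + 16 + 40 + 44 = 160.
Row 5: 56 + 80 + (-16) + 8 + 32 = 160.
Column 1: 24 + 12 + 0 + 68 + 56 = 160.
Column 2: 48 + 36 + 4 + (-8) + 80 = 160.
Column 3: 72 + 60 + 28 + 16 + (-16) = 160.
Column 4: -4 + 64 + 52 + 40 + 8 = 160.
Column 5: 20 + (-12) + 76 + 44 + 32 = 160.
All lines sum to 160.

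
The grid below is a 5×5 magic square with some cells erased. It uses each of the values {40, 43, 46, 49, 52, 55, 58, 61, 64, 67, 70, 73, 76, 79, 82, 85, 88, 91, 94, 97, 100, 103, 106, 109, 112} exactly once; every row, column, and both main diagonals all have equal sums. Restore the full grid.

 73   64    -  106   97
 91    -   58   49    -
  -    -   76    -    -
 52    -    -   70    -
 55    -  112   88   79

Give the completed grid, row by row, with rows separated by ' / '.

73 64 40 106 97 / 91 82 58 49 100 / 109 85 76 67 43 / 52 103 94 70 61 / 55 46 112 88 79

The 25 entries sum to 1900, so each line sums to 1900/5 = 380.
Using row 1: 73 + 64 + 106 + 97 + ? → (1,3) = 380 − 340 = 40.
From row 5, 380 − (55 + 112 + 88 + 79) gives (5,2) = 46.
Using column 1: 73 + 91 + 52 + 55 + ? → (3,1) = 380 − 271 = 109.
Column 3 must total 380; the given cells sum to 286, so (4,3) = 94.
Column 4 needs 380; the known cells sum to 313, so (3,4) = 67.
Main diagonal: 73 + 76 + 70 + 79 + ? = 380, so (2,2) = 82.
The remaining cell in anti-diagonal is (4,2) = 380 − 277 = 103.
Row 2 needs 380; the known cells sum to 280, so (2,5) = 100.
Row 4 must total 380; the given cells sum to 319, so (4,5) = 61.
Column 2 must total 380; the given cells sum to 295, so (3,2) = 85.
Column 5: 97 + 100 + 61 + 79 + ? = 380, so (3,5) = 43.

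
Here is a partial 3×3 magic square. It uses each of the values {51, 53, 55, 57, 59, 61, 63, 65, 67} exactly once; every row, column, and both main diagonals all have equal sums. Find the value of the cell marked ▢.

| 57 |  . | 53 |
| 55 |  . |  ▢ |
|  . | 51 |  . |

63

The 9 entries sum to 531, so each line sums to 531/3 = 177.
Row 1 needs 177; the known cells sum to 110, so (1,2) = 67.
Column 1 must total 177; the given cells sum to 112, so (3,1) = 65.
The remaining cell in column 2 is (2,2) = 177 − 118 = 59.
Main diagonal needs 177; the known cells sum to 116, so (3,3) = 61.
From row 2, 177 − (55 + 59) gives (2,3) = 63.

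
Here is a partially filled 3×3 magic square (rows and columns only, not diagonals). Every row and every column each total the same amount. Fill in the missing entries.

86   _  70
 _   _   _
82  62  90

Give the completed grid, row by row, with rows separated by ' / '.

Row 3 is already complete: 82 + 62 + 90 = 234, so that is the magic constant.
Row 1 needs 234; the known cells sum to 156, so (1,2) = 78.
Column 1 needs 234; the known cells sum to 168, so (2,1) = 66.
Column 2 must total 234; the given cells sum to 140, so (2,2) = 94.
Column 3: 70 + 90 + ? = 234, so (2,3) = 74.

86 78 70 / 66 94 74 / 82 62 90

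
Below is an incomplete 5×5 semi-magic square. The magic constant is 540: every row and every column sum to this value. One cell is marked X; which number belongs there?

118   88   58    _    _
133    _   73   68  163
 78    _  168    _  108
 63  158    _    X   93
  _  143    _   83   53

Row 2 must total 540; the given cells sum to 437, so (2,2) = 103.
The remaining cell in column 1 is (5,1) = 540 − 392 = 148.
Column 2 needs 540; the known cells sum to 492, so (3,2) = 48.
From column 5, 540 − (163 + 108 + 93 + 53) gives (1,5) = 123.
Row 1 needs 540; the known cells sum to 387, so (1,4) = 153.
The remaining cell in row 3 is (3,4) = 540 − 402 = 138.
Using row 5: 148 + 143 + 83 + 53 + ? → (5,3) = 540 − 427 = 113.
Using column 3: 58 + 73 + 168 + 113 + ? → (4,3) = 540 − 412 = 128.
From column 4, 540 − (153 + 68 + 138 + 83) gives (4,4) = 98.

98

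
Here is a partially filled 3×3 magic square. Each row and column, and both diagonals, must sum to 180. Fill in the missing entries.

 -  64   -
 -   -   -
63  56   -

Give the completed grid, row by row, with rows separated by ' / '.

The remaining cell in row 3 is (3,3) = 180 − 119 = 61.
Column 2 must total 180; the given cells sum to 120, so (2,2) = 60.
From main diagonal, 180 − (60 + 61) gives (1,1) = 59.
Anti-diagonal: 60 + 63 + ? = 180, so (1,3) = 57.
The remaining cell in column 1 is (2,1) = 180 − 122 = 58.
The remaining cell in column 3 is (2,3) = 180 − 118 = 62.

59 64 57 / 58 60 62 / 63 56 61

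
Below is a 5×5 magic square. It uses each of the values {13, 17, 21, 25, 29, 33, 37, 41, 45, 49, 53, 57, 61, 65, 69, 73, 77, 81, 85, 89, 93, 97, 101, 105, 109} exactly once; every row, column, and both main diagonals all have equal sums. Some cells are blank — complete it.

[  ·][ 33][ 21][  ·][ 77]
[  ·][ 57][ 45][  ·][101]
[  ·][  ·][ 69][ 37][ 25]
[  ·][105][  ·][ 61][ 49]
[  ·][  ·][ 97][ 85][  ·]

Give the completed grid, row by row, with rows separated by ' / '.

65 33 21 109 77 / 89 57 45 13 101 / 93 81 69 37 25 / 17 105 73 61 49 / 41 29 97 85 53

The 25 entries sum to 1525, so each line sums to 1525/5 = 305.
Column 3 needs 305; the known cells sum to 232, so (4,3) = 73.
Column 5 must total 305; the given cells sum to 252, so (5,5) = 53.
The remaining cell in main diagonal is (1,1) = 305 − 240 = 65.
The remaining cell in row 1 is (1,4) = 305 − 196 = 109.
The remaining cell in row 4 is (4,1) = 305 − 288 = 17.
The remaining cell in column 4 is (2,4) = 305 − 292 = 13.
Anti-diagonal: 77 + 13 + 69 + 105 + ? = 305, so (5,1) = 41.
Using row 2: 57 + 45 + 13 + 101 + ? → (2,1) = 305 − 216 = 89.
The remaining cell in row 5 is (5,2) = 305 − 276 = 29.
Column 1: 65 + 89 + 17 + 41 + ? = 305, so (3,1) = 93.
The remaining cell in column 2 is (3,2) = 305 − 224 = 81.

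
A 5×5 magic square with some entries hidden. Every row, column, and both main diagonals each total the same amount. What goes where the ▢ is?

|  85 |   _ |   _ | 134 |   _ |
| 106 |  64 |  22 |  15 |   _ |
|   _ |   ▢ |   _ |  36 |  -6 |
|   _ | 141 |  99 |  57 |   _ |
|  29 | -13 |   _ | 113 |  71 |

120

Column 4 is complete and sums to 355; that is the magic constant.
The remaining cell in row 2 is (2,5) = 355 − 207 = 148.
Row 5 needs 355; the known cells sum to 200, so (5,3) = 155.
From main diagonal, 355 − (85 + 64 + 57 + 71) gives (3,3) = 78.
From anti-diagonal, 355 − (15 + 78 + 141 + 29) gives (1,5) = 92.
Using column 3: 22 + 78 + 99 + 155 + ? → (1,3) = 355 − 354 = 1.
The remaining cell in column 5 is (4,5) = 355 − 305 = 50.
Row 1: 85 + 1 + 134 + 92 + ? = 355, so (1,2) = 43.
Using row 4: 141 + 99 + 57 + 50 + ? → (4,1) = 355 − 347 = 8.
Using column 1: 85 + 106 + 8 + 29 + ? → (3,1) = 355 − 228 = 127.
Column 2 must total 355; the given cells sum to 235, so (3,2) = 120.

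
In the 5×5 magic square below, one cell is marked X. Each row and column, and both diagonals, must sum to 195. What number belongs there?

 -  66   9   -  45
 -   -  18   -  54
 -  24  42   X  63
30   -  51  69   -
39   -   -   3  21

60

From column 3, 195 − (9 + 18 + 42 + 51) gives (5,3) = 75.
The remaining cell in column 5 is (4,5) = 195 − 183 = 12.
Row 4: 30 + 51 + 69 + 12 + ? = 195, so (4,2) = 33.
Using row 5: 39 + 75 + 3 + 21 + ? → (5,2) = 195 − 138 = 57.
Column 2 needs 195; the known cells sum to 180, so (2,2) = 15.
From main diagonal, 195 − (15 + 42 + 69 + 21) gives (1,1) = 48.
The remaining cell in anti-diagonal is (2,4) = 195 − 159 = 36.
The remaining cell in row 1 is (1,4) = 195 − 168 = 27.
Row 2 must total 195; the given cells sum to 123, so (2,1) = 72.
Column 1 needs 195; the known cells sum to 189, so (3,1) = 6.
Using column 4: 27 + 36 + 69 + 3 + ? → (3,4) = 195 − 135 = 60.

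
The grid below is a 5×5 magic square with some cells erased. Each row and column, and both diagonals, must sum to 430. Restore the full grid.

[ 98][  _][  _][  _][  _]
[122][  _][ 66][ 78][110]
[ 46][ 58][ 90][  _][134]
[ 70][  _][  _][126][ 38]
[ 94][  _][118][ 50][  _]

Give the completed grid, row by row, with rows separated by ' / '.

From row 2, 430 − (122 + 66 + 78 + 110) gives (2,2) = 54.
Row 3: 46 + 58 + 90 + 134 + ? = 430, so (3,4) = 102.
Column 4 needs 430; the known cells sum to 356, so (1,4) = 74.
Main diagonal must total 430; the given cells sum to 368, so (5,5) = 62.
Using row 5: 94 + 118 + 50 + 62 + ? → (5,2) = 430 − 324 = 106.
Column 5 must total 430; the given cells sum to 344, so (1,5) = 86.
Using anti-diagonal: 86 + 78 + 90 + 94 + ? → (4,2) = 430 − 348 = 82.
The remaining cell in row 4 is (4,3) = 430 − 316 = 114.
From column 2, 430 − (54 + 58 + 82 + 106) gives (1,2) = 130.
Using column 3: 66 + 90 + 114 + 118 + ? → (1,3) = 430 − 388 = 42.

98 130 42 74 86 / 122 54 66 78 110 / 46 58 90 102 134 / 70 82 114 126 38 / 94 106 118 50 62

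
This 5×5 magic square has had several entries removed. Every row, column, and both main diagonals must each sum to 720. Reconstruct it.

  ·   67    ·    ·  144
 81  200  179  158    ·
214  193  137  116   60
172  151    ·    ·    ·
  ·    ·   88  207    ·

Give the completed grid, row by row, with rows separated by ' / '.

From row 2, 720 − (81 + 200 + 179 + 158) gives (2,5) = 102.
Column 2 needs 720; the known cells sum to 611, so (5,2) = 109.
Anti-diagonal: 144 + 158 + 137 + 151 + ? = 720, so (5,1) = 130.
The remaining cell in row 5 is (5,5) = 720 − 534 = 186.
Column 1: 81 + 214 + 172 + 130 + ? = 720, so (1,1) = 123.
Column 5 must total 720; the given cells sum to 492, so (4,5) = 228.
Main diagonal must total 720; the given cells sum to 646, so (4,4) = 74.
Row 4 must total 720; the given cells sum to 625, so (4,3) = 95.
Using column 3: 179 + 137 + 95 + 88 + ? → (1,3) = 720 − 499 = 221.
From column 4, 720 − (158 + 116 + 74 + 207) gives (1,4) = 165.

123 67 221 165 144 / 81 200 179 158 102 / 214 193 137 116 60 / 172 151 95 74 228 / 130 109 88 207 186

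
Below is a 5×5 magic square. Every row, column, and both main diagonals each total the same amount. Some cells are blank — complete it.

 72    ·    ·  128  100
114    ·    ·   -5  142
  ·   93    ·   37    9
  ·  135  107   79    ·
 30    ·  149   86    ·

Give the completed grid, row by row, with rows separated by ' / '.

Column 4 is already complete: 128 + -5 + 37 + 79 + 86 = 325, so that is the magic constant.
From anti-diagonal, 325 − (100 + (-5) + 135 + 30) gives (3,3) = 65.
From row 3, 325 − (93 + 65 + 37 + 9) gives (3,1) = 121.
Column 1 must total 325; the given cells sum to 337, so (4,1) = -12.
Row 4 must total 325; the given cells sum to 309, so (4,5) = 16.
The remaining cell in column 5 is (5,5) = 325 − 267 = 58.
From main diagonal, 325 − (72 + 65 + 79 + 58) gives (2,2) = 51.
Row 2 needs 325; the known cells sum to 302, so (2,3) = 23.
The remaining cell in row 5 is (5,2) = 325 − 323 = 2.
Using column 2: 51 + 93 + 135 + 2 + ? → (1,2) = 325 − 281 = 44.
Using column 3: 23 + 65 + 107 + 149 + ? → (1,3) = 325 − 344 = -19.

72 44 -19 128 100 / 114 51 23 -5 142 / 121 93 65 37 9 / -12 135 107 79 16 / 30 2 149 86 58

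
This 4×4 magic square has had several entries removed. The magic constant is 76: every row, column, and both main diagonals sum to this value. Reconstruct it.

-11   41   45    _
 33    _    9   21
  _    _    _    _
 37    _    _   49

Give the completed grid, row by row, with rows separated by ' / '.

The remaining cell in row 1 is (1,4) = 76 − 75 = 1.
Row 2 needs 76; the known cells sum to 63, so (2,2) = 13.
Using column 1: -11 + 33 + 37 + ? → (3,1) = 76 − 59 = 17.
Column 4 needs 76; the known cells sum to 71, so (3,4) = 5.
From main diagonal, 76 − (-11 + 13 + 49) gives (3,3) = 25.
Anti-diagonal needs 76; the known cells sum to 47, so (3,2) = 29.
Using column 2: 41 + 13 + 29 + ? → (4,2) = 76 − 83 = -7.
Column 3: 45 + 9 + 25 + ? = 76, so (4,3) = -3.

-11 41 45 1 / 33 13 9 21 / 17 29 25 5 / 37 -7 -3 49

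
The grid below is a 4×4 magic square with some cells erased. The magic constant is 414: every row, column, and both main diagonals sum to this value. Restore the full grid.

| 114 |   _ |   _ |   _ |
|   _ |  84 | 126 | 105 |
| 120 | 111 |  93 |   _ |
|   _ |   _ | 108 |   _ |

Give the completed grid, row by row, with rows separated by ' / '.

Using row 2: 84 + 126 + 105 + ? → (2,1) = 414 − 315 = 99.
Row 3: 120 + 111 + 93 + ? = 414, so (3,4) = 90.
Column 1: 114 + 99 + 120 + ? = 414, so (4,1) = 81.
Using column 3: 126 + 93 + 108 + ? → (1,3) = 414 − 327 = 87.
The remaining cell in main diagonal is (4,4) = 414 − 291 = 123.
The remaining cell in anti-diagonal is (1,4) = 414 − 318 = 96.
The remaining cell in row 1 is (1,2) = 414 − 297 = 117.
Using row 4: 81 + 108 + 123 + ? → (4,2) = 414 − 312 = 102.

114 117 87 96 / 99 84 126 105 / 120 111 93 90 / 81 102 108 123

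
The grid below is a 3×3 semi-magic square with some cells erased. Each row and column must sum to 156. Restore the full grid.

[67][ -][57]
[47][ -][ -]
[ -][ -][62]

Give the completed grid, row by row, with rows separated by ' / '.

Row 1 needs 156; the known cells sum to 124, so (1,2) = 32.
From column 1, 156 − (67 + 47) gives (3,1) = 42.
Column 3 must total 156; the given cells sum to 119, so (2,3) = 37.
From row 2, 156 − (47 + 37) gives (2,2) = 72.
From row 3, 156 − (42 + 62) gives (3,2) = 52.

67 32 57 / 47 72 37 / 42 52 62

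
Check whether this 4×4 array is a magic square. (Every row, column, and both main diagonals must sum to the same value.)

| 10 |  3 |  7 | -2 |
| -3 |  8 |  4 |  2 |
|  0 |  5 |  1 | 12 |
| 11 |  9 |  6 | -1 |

No — row 3 sums to 18 but row 2 sums to 11.

Row 1: 10 + 3 + 7 + (-2) = 18.
Row 2: -3 + 8 + 4 + 2 = 11.
Row 3: 0 + 5 + 1 + 12 = 18.
Row 4: 11 + 9 + 6 + (-1) = 25.
Column 1: 10 + (-3) + 0 + 11 = 18.
Column 2: 3 + 8 + 5 + 9 = 25.
Column 3: 7 + 4 + 1 + 6 = 18.
Column 4: -2 + 2 + 12 + (-1) = 11.
Main diagonal: 10 + 8 + 1 + (-1) = 18.
Anti-diagonal: -2 + 4 + 5 + 11 = 18.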